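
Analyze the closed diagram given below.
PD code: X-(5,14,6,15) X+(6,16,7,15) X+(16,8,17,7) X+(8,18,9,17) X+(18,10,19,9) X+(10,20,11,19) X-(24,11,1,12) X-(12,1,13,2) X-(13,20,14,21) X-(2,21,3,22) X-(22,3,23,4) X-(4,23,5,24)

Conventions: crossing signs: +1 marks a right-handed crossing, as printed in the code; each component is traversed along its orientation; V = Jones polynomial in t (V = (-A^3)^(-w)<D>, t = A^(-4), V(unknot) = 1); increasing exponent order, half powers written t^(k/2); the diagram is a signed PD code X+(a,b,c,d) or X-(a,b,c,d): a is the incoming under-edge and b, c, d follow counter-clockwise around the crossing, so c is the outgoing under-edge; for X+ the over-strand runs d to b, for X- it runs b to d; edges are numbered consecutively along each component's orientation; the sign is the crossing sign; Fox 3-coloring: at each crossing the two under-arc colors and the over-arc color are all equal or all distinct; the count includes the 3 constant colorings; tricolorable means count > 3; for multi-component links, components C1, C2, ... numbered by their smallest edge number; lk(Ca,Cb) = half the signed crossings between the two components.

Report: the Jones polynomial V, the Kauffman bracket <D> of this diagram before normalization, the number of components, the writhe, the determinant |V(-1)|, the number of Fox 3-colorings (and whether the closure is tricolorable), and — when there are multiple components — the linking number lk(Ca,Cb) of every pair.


V = -t^-5 + t^-4 - t^-3 + 2t^-2 - t^-1 + 2 - t
<D> = -A^-10 + 2A^-6 - A^-2 + 2A^2 - A^6 + A^10 - A^14 (w = -2)
1 component over 12 crossings, w = -2
9 Fox colorings among 3^12, |V(-1)| = 9: tricolorable
why: |V(-1)| = 9: so tricolorable, since 3 divides 9


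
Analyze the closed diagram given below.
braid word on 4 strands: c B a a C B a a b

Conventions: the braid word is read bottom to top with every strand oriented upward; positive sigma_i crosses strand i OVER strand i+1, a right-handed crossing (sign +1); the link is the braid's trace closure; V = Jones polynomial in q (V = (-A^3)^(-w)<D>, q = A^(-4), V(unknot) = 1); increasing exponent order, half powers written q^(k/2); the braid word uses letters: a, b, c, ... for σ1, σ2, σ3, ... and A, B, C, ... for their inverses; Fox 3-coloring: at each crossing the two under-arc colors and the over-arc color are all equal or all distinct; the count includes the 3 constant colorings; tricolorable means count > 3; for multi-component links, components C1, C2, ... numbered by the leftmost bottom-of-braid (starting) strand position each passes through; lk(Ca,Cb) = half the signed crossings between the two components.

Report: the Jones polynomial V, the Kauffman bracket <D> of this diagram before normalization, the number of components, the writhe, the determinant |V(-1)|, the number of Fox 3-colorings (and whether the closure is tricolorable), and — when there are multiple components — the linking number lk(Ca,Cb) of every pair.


V = q + 2q^3 + q^5
<D> = -A^-11 - 2A^-3 - A^5 (w = +3)
3 components over 9 crossings, w = +3
lk(C1,C2): +1
lk(C1,C3) = +1
linking number lk(C2,C3) = 0
3 Fox colorings among 3^9, |V(-1)| = 4: not tricolorable
why: the 3 component pairs carry total linking +2


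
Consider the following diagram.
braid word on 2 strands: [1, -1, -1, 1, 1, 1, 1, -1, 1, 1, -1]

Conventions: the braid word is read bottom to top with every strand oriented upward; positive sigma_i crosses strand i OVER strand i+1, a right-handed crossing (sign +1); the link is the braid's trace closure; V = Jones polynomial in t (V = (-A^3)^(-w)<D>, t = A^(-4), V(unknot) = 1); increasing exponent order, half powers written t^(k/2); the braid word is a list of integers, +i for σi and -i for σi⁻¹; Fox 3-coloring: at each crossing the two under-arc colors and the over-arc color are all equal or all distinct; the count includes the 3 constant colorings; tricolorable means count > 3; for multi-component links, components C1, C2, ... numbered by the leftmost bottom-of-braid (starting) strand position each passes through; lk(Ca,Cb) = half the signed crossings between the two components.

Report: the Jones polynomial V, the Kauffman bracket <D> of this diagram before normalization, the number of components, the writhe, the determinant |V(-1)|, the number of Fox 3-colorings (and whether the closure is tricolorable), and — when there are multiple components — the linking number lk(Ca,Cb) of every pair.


Jones polynomial: V(t) = t + t^3 - t^4
<D> = A^-7 - A^-3 - A^5; writhe +3
components 1, writhe +3 (11 crossings)
3-colorings: 9 of 3^11, det 3 — tricolorable
note: w = +3 shifts under R1 moves; the (-A^3)^(-3) factor cancels that in V


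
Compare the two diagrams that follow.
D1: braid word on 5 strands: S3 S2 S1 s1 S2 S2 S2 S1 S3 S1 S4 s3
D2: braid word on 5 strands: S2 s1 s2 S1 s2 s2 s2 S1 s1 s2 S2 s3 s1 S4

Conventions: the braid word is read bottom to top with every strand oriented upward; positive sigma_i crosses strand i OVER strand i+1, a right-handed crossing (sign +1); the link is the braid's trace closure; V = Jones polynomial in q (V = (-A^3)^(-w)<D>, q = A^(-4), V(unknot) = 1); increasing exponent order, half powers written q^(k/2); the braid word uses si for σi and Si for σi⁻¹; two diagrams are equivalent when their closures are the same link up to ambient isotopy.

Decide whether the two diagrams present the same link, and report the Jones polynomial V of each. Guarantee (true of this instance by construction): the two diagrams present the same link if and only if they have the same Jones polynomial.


same link: no
V(D1) = q^-8 - q^-7 + 2q^-6 - q^-5 + 2q^-4 + q^-2  [12 crossings, <D> = A^-16 + 2A^-8 - A^-4 + 2 - A^4 + A^8, w = -8]
D2 (bracket A^-16 - A^-12 + 2A^-8 - 2A^-4 + 3 - A^4 + 2A^8; 14 crossings at w = +4): V = 2q - q^2 + 3q^3 - 2q^4 + 2q^5 - q^6 + q^7
note: comparing 2 Jones polynomials yields 2 groups


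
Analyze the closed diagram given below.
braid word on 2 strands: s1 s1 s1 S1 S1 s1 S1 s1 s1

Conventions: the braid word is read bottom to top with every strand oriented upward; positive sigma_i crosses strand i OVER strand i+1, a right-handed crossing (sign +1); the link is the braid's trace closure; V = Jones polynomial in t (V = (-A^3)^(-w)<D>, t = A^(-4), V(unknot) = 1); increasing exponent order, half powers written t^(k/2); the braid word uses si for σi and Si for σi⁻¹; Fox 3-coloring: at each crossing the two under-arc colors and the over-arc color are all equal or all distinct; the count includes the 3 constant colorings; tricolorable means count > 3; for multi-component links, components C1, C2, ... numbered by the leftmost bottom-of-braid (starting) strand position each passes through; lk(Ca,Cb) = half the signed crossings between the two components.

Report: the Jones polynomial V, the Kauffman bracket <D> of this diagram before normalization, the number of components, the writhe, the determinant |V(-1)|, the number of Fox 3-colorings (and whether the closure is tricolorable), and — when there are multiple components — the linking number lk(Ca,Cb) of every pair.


Jones polynomial: V(t) = t + t^3 - t^4
<D> = A^-7 - A^-3 - A^5; writhe +3
components 1, writhe +3 (9 crossings)
3-colorings: 9 of 3^9, det 3 — tricolorable
note: w = +3 (over 9 crossings) is diagram-only; (-A^3)^(-3) removes it from V


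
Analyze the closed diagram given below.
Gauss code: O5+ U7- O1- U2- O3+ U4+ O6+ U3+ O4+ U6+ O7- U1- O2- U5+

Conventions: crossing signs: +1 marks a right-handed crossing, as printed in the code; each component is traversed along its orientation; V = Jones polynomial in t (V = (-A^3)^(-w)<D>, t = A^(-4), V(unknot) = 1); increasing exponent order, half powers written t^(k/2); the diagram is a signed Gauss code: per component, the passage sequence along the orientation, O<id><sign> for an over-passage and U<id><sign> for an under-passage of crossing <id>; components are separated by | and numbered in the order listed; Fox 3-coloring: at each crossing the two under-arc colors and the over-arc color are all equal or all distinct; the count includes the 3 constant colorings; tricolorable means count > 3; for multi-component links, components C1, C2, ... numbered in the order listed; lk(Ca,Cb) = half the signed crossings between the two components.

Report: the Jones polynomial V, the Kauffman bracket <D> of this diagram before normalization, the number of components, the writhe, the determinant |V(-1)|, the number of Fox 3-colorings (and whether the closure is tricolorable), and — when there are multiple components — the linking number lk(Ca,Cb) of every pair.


V(t) = -t^-3 + t^-2 - t^-1 + 3 - t + t^2 - t^3
bracket: A^-9 - A^-5 + A^-1 - 3A^3 + A^7 - A^11 + A^15, w = +1
1 component, writhe +1, over 7 crossings
det 9, colorings 27 of 3^7 — tricolorable
observation: V is palindromic (span 6, det 9): t -> 1/t fixes it; necessary, not sufficient, for amphichirality


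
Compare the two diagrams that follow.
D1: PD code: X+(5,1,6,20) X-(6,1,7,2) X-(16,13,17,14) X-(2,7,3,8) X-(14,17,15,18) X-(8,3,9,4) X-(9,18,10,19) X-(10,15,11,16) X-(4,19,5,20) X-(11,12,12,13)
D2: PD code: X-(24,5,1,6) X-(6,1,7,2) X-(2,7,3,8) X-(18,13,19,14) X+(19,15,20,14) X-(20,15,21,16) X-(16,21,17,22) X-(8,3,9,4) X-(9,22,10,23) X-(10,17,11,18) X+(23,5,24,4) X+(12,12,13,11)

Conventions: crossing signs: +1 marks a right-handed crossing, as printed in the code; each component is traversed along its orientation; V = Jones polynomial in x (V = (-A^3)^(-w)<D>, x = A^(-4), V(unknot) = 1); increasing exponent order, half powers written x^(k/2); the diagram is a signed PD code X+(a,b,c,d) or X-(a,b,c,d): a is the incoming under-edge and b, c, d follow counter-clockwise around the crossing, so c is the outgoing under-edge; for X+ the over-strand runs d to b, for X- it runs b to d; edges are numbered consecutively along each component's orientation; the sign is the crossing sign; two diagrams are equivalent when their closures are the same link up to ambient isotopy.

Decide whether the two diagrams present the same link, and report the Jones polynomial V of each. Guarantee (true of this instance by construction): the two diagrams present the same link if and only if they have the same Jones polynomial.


equivalent: yes
D1 (bracket A^-16 + 2A^-8 - 2A^-4 + 1 - 2A^4 + A^8; 10 crossings at w = -8): V = x^-8 - 2x^-7 + x^-6 - 2x^-5 + 2x^-4 + x^-2
D2 (bracket A^-10 + 2A^-2 - 2A^2 + A^6 - 2A^10 + A^14; 12 crossings at w = -6): V = x^-8 - 2x^-7 + x^-6 - 2x^-5 + 2x^-4 + x^-2
key observation: all 2 diagrams share one V(x), hence one class


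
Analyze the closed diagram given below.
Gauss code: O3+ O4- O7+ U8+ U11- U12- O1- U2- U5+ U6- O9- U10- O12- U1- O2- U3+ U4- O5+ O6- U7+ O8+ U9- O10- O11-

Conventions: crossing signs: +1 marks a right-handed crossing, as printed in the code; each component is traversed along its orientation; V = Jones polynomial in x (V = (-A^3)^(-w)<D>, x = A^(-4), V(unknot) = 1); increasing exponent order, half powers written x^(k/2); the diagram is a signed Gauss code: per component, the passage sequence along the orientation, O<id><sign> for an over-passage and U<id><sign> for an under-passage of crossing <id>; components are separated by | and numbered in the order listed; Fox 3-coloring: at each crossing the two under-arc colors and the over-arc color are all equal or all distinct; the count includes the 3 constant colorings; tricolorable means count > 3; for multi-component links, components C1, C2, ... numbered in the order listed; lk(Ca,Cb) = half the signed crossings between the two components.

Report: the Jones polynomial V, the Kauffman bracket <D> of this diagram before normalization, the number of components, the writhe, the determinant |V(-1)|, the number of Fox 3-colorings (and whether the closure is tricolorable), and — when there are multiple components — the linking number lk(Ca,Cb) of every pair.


V = -x^-6 + x^-5 - x^-4 + 2x^-3 - x^-2 + x^-1
<D> = A^-8 - A^-4 + 2 - A^4 + A^8 - A^12 (w = -4)
1 component over 12 crossings, w = -4
3 Fox colorings among 3^12, |V(-1)| = 7: not tricolorable
why: det 7 = |V(-1)|; not divisible by 3, so not tricolorable


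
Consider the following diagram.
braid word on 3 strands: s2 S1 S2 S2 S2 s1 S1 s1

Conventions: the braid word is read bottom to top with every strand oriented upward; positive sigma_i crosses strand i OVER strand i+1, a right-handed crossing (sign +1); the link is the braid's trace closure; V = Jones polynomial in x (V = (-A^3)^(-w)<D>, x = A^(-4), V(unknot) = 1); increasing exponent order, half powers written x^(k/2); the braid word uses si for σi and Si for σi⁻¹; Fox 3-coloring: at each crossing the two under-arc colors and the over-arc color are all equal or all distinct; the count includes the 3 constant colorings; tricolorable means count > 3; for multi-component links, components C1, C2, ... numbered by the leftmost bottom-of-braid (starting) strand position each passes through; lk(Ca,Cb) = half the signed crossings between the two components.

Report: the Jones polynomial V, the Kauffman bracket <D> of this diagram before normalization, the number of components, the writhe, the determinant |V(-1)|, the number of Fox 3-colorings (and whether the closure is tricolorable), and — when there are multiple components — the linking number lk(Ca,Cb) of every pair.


Jones polynomial: V(x) = -x^-4 + x^-3 + x^-1
<D> = A^-2 + A^6 - A^10; writhe -2
components 1, writhe -2 (8 crossings)
3-colorings: 9 of 3^8, det 3 — tricolorable
note: the span of V is 3, forcing >= 3 crossings in any diagram


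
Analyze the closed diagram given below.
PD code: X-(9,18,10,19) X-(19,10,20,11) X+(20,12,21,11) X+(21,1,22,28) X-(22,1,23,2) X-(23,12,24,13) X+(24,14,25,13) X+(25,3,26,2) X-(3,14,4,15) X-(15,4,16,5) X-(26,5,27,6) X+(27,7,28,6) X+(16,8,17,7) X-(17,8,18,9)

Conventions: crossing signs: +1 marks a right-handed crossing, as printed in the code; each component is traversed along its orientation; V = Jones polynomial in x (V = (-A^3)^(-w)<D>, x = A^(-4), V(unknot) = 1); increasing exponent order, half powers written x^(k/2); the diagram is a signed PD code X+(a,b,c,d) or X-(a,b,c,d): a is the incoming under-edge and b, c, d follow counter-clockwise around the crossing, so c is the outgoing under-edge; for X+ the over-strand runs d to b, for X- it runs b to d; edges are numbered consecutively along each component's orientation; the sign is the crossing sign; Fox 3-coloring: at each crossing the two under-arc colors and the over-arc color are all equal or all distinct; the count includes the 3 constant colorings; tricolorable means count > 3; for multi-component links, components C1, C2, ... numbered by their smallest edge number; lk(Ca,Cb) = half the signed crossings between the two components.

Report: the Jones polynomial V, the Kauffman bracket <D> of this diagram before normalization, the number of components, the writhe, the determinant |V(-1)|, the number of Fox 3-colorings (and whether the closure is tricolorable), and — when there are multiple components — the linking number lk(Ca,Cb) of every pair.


V(x) = -x^-4 + x^-3 + x^-1
bracket: A^-2 + A^6 - A^10, w = -2
1 component, writhe -2, over 14 crossings
det 3, colorings 9 of 3^14 — tricolorable
observation: det 3 = |V(-1)|; divisible by 3, so tricolorable


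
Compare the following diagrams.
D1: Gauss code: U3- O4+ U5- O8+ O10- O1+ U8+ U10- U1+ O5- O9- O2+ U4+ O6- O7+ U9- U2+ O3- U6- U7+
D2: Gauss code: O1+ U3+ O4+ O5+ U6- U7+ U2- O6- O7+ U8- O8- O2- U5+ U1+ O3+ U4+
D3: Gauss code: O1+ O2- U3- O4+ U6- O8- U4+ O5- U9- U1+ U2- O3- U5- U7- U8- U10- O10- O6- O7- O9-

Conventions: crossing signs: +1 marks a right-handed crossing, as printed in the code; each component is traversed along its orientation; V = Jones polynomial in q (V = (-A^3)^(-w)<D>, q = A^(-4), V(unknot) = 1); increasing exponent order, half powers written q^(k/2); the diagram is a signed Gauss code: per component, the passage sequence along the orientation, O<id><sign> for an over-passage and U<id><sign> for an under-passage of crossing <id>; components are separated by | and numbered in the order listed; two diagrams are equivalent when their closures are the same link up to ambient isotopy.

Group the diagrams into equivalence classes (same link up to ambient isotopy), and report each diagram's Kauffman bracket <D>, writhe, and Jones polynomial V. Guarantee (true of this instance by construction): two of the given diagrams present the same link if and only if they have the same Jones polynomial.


equivalence classes: {D1} | {D2} | {D3}
D1 (bracket 1; 10 crossings at w = 0): V = 1
D2 (bracket -A^-10 + A^-6 + A^2; 8 crossings at w = +2): V = q + q^3 - q^4
V(D3) = -q^-6 + q^-5 - q^-4 + 2q^-3 - q^-2 + q^-1  [10 crossings, <D> = A^-14 - A^-10 + 2A^-6 - A^-2 + A^2 - A^6, w = -6]
key observation: comparing 3 Jones polynomials yields 3 groups


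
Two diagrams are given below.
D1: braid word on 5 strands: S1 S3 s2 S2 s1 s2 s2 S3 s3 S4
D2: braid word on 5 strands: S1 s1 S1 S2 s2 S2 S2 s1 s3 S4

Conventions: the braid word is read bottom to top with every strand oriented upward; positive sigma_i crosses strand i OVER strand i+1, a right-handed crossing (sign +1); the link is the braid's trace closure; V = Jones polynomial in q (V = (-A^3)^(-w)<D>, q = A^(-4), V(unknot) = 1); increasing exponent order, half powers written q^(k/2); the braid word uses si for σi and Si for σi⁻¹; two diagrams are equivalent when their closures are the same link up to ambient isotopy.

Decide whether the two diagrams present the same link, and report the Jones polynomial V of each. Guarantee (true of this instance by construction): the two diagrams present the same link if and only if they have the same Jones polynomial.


equivalent: no
V(D1) = 1 + q + q^2 + q^3  (w 0, c 10, <D> = A^-12 + A^-8 + A^-4 + 1)
V(D2) = q^-3 + q^-2 + q^-1 + 1  (w -2, c 10, <D> = A^-6 + A^-2 + A^2 + A^6)
why: 2 classes among 2 diagrams; unequal V(q) rules out equality


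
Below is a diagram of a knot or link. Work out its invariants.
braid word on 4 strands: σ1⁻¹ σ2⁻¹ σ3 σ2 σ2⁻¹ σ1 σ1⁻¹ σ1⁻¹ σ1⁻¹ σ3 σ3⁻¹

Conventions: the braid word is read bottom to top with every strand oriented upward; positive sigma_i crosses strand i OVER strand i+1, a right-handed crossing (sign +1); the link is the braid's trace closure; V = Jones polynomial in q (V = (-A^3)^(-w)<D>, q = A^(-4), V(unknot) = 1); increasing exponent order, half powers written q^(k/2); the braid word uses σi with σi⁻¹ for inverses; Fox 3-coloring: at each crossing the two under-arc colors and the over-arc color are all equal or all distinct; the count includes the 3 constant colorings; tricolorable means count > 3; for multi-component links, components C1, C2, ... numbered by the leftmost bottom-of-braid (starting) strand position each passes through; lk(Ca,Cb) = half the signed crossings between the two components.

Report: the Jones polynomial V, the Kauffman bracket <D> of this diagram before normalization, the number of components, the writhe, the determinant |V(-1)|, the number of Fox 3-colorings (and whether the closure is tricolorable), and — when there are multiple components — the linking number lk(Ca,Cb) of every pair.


V = -q^-4 + q^-3 + q^-1
<D> = -A^-5 - A^3 + A^7 (w = -3)
1 component over 11 crossings, w = -3
9 Fox colorings among 3^11, |V(-1)| = 3: tricolorable
why: |V(-1)| = 3: so tricolorable, since 3 divides 3


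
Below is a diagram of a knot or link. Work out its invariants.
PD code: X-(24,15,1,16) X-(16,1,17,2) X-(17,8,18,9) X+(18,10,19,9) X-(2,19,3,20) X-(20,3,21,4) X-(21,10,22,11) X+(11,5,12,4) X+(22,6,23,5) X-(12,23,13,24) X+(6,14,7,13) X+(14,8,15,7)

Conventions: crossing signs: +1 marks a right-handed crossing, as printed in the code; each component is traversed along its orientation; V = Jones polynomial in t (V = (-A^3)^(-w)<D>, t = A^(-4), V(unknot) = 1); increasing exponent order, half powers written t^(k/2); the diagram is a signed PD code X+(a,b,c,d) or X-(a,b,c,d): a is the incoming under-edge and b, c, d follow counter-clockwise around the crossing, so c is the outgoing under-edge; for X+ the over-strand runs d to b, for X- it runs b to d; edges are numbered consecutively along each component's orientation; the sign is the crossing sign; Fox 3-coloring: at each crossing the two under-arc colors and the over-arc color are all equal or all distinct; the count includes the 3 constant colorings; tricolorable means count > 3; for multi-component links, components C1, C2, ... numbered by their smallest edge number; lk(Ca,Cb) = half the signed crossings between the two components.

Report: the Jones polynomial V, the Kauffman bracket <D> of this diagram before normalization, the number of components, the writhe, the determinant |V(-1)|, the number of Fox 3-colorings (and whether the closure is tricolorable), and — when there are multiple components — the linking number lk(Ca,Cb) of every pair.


V(t) = -t^-6 + 2t^-5 - 4t^-4 + 5t^-3 - 4t^-2 + 5t^-1 - 3 + 2t - t^2
bracket: -A^-14 + 2A^-10 - 3A^-6 + 5A^-2 - 4A^2 + 5A^6 - 4A^10 + 2A^14 - A^18, w = -2
1 component, writhe -2, over 12 crossings
det 27, colorings 9 of 3^12 — tricolorable
observation: det 27 = |V(-1)|; divisible by 3, so tricolorable


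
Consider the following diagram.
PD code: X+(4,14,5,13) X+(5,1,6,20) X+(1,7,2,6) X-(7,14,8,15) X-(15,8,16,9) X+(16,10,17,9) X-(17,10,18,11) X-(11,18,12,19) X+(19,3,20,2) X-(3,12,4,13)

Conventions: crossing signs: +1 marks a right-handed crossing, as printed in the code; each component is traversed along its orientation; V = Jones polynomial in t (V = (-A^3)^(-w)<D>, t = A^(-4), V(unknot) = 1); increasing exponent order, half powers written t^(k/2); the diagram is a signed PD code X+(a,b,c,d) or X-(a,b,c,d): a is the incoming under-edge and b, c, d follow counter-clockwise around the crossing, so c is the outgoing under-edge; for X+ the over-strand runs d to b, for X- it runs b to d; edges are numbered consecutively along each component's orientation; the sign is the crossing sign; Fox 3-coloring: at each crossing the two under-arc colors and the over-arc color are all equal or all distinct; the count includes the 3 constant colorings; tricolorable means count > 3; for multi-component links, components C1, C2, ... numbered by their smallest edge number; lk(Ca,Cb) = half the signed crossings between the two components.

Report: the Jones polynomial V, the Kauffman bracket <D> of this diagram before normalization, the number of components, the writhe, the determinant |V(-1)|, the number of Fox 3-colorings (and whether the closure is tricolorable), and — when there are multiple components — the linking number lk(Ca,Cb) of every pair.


Jones polynomial: V(t) = -t^-3 + t^-2 - t^-1 + 3 - t + t^2 - t^3
<D> = -A^-12 + A^-8 - A^-4 + 3 - A^4 + A^8 - A^12; writhe 0
components 1, writhe 0 (10 crossings)
3-colorings: 27 of 3^10, det 9 — tricolorable
note: V is palindromic (span 6, det 9): t -> 1/t fixes it; necessary, not sufficient, for amphichirality


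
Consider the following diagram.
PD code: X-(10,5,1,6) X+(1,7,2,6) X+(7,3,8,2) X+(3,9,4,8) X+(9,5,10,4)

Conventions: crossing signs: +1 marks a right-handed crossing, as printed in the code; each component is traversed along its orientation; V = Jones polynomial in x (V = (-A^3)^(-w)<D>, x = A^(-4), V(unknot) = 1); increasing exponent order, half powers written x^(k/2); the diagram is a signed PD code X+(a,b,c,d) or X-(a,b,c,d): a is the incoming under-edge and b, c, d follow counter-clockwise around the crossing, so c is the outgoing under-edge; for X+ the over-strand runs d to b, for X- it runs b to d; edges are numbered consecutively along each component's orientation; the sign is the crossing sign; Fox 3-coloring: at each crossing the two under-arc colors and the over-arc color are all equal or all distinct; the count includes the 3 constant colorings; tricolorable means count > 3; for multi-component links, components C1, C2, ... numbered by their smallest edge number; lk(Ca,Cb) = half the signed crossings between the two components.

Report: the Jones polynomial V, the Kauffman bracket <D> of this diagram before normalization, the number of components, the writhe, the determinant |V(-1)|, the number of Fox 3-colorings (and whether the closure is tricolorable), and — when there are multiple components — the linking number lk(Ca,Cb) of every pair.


V(x) = x + x^3 - x^4
bracket: A^-7 - A^-3 - A^5, w = +3
1 component, writhe +3, over 5 crossings
det 3, colorings 9 of 3^5 — tricolorable
observation: w = +3 shifts under R1 moves; the (-A^3)^(-3) factor cancels that in V


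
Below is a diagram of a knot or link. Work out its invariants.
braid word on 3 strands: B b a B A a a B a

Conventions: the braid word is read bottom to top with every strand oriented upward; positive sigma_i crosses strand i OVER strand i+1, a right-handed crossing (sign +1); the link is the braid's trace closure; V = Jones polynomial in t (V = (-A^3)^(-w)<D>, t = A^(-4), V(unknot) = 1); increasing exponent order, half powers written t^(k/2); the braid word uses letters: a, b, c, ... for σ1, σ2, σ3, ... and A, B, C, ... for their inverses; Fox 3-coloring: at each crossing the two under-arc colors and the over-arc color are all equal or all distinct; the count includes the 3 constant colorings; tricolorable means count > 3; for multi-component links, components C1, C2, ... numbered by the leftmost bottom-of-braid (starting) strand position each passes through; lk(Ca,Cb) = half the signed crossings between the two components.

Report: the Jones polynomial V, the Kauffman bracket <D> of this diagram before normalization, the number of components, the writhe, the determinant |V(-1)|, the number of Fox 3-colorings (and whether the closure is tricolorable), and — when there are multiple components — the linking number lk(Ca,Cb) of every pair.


V = -t^(-3/2) + t^(-1/2) - 2t^(1/2) + t^(3/2) - 2t^(5/2) + t^(7/2)
<D> = -A^-11 + 2A^-7 - A^-3 + 2A - A^5 + A^9 (w = +1)
2 components over 9 crossings, w = +1
lk(C1,C2): 0
3 Fox colorings among 3^9, |V(-1)| = 8: not tricolorable
why: det 8 = |V(-1)|; not divisible by 3, so not tricolorable


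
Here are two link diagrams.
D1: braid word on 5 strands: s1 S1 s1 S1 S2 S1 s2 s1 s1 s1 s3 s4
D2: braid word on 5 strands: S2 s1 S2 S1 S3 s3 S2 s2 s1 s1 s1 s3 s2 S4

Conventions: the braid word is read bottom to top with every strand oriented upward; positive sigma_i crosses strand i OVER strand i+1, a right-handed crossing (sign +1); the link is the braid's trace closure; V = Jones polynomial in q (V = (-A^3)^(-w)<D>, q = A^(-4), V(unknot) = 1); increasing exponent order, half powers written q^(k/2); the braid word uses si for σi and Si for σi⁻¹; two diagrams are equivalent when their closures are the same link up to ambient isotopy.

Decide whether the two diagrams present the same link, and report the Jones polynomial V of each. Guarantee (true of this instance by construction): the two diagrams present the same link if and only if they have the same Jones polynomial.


same link: yes
V(D1) = q + q^3 - q^4  [12 crossings, <D> = -A^-4 + 1 + A^8, w = +4]
D2 (bracket -A^-10 + A^-6 + A^2; 14 crossings at w = +2): V = q + q^3 - q^4
note: D2 (14 crossings) and D1 (12) are Markov-related braid presentations


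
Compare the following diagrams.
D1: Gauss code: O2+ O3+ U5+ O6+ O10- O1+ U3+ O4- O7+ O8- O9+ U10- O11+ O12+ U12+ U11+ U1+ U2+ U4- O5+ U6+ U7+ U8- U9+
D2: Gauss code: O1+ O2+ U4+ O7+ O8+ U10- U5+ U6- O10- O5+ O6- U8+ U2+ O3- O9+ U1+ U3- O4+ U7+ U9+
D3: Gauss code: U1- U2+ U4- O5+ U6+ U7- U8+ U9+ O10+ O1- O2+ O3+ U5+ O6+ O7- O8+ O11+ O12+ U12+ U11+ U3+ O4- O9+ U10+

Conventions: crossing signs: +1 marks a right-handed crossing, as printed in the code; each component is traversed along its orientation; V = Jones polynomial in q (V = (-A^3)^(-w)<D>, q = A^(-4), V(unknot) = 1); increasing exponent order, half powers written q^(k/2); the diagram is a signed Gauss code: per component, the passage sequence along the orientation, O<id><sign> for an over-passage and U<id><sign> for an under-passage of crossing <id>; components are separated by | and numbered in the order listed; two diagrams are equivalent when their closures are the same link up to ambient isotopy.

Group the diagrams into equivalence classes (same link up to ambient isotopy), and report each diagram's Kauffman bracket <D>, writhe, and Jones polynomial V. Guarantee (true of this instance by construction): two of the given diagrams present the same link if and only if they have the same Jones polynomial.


classes: {D1, D2, D3}
V(D1) = q - q^2 + 2q^3 - q^4 + q^5 - q^6  [12 crossings, <D> = -A^-6 + A^-2 - A^2 + 2A^6 - A^10 + A^14, w = +6]
V(D2) = q - q^2 + 2q^3 - q^4 + q^5 - q^6  [10 crossings, <D> = -A^-12 + A^-8 - A^-4 + 2 - A^4 + A^8, w = +4]
V(D3) = q - q^2 + 2q^3 - q^4 + q^5 - q^6  (w +6, c 12, <D> = -A^-6 + A^-2 - A^2 + 2A^6 - A^10 + A^14)
insight: all 3 diagrams share one V(q), hence one class


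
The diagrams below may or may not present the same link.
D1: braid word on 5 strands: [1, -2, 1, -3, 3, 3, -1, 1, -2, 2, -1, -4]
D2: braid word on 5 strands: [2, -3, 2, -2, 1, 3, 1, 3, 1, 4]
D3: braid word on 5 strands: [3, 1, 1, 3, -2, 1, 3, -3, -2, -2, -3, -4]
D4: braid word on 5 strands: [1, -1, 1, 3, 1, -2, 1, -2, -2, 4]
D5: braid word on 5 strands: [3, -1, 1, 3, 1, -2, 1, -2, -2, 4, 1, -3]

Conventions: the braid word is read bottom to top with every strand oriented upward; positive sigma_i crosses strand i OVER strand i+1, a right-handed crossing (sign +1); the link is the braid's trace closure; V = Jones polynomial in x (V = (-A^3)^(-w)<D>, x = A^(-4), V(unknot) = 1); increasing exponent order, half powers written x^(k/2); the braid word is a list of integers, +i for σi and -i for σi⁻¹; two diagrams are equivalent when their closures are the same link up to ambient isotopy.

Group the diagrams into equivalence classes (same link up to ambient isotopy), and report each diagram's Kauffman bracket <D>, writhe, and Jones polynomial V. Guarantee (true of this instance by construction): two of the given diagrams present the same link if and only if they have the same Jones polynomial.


grouping into links: {D1} | {D2} | {D3, D4, D5}
V(D1) = 1  (w 0, c 12, <D> = 1)
D2 (bracket -A^2 + A^6 + A^14; 10 crossings at w = +6): V = x + x^3 - x^4
D3 (bracket -A^-12 + 2A^-8 - 2A^-4 + 3 - 2A^4 + 2A^8 - A^12; 12 crossings at w = 0): V = -x^-3 + 2x^-2 - 2x^-1 + 3 - 2x + 2x^2 - x^3
V(D4) = -x^-3 + 2x^-2 - 2x^-1 + 3 - 2x + 2x^2 - x^3  (w +2, c 10, <D> = -A^-6 + 2A^-2 - 2A^2 + 3A^6 - 2A^10 + 2A^14 - A^18)
V(D5) = -x^-3 + 2x^-2 - 2x^-1 + 3 - 2x + 2x^2 - x^3  (w +2, c 12, <D> = -A^-6 + 2A^-2 - 2A^2 + 3A^6 - 2A^10 + 2A^14 - A^18)
why: 3 classes among 5 diagrams; unequal V(x) rules out equality


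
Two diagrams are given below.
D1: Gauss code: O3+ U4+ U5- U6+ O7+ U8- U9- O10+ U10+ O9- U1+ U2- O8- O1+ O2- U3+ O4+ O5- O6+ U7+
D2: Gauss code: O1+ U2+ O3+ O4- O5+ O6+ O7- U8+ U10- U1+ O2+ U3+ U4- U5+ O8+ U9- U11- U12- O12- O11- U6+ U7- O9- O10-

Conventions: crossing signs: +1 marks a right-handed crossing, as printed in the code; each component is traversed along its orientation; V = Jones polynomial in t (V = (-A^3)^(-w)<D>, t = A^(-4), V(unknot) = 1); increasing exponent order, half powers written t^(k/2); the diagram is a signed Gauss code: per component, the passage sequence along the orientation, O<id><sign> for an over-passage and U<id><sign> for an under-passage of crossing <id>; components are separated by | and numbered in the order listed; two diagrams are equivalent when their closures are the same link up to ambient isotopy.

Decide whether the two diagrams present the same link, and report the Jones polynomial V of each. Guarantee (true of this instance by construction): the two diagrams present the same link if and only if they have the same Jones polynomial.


equivalent: yes
D1 (bracket -A^-10 + A^-6 + A^2; 10 crossings at w = +2): V = t + t^3 - t^4
V(D2) = t + t^3 - t^4  (w 0, c 12, <D> = -A^-16 + A^-12 + A^-4)
key observation: Reidemeister moves carry D1 (10 crossings) to D2 (12)


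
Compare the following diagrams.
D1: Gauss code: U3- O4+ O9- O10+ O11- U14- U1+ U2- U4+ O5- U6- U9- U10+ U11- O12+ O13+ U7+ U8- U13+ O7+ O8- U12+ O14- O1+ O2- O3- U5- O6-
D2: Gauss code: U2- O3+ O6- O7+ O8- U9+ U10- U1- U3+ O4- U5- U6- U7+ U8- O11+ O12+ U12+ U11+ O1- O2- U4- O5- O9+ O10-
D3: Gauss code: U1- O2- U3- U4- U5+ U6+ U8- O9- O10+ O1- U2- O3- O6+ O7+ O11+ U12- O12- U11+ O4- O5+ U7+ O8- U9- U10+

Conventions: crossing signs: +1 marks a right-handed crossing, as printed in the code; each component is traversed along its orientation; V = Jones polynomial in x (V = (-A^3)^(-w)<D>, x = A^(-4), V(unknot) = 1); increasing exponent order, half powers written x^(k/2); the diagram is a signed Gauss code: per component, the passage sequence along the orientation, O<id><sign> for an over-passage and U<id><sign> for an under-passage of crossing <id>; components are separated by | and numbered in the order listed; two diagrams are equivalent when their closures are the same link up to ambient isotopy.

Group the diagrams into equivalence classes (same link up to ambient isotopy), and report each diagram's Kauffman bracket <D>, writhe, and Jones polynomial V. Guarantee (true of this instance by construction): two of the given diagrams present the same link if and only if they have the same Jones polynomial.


equivalence classes: {D1, D2} | {D3}
D1 (bracket A^-2 - A^2 + 2A^6 - A^10 + A^14 - A^18; 14 crossings at w = -2): V = -x^-6 + x^-5 - x^-4 + 2x^-3 - x^-2 + x^-1
V(D2) = -x^-6 + x^-5 - x^-4 + 2x^-3 - x^-2 + x^-1  [12 crossings, <D> = A^-2 - A^2 + 2A^6 - A^10 + A^14 - A^18, w = -2]
D3 (bracket A^-2 + A^6 - A^10; 12 crossings at w = -2): V = -x^-4 + x^-3 + x^-1
key observation: 2 values of V(x) split the 3 diagrams


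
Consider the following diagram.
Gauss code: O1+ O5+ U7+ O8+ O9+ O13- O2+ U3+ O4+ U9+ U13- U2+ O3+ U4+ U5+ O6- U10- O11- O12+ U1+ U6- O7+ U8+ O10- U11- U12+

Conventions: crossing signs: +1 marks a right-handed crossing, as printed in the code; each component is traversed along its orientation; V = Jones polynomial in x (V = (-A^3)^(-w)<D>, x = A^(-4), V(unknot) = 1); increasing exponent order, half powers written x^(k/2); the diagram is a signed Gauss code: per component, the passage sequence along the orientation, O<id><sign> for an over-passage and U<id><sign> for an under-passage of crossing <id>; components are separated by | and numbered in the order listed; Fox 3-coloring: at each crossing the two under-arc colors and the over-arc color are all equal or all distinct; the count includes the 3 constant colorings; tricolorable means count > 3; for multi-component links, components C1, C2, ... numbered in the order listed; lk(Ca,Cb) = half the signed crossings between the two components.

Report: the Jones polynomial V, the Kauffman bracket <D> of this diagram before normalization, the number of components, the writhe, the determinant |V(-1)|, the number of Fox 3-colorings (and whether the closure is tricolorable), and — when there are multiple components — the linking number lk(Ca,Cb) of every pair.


Jones polynomial: V(x) = x^2 + 2x^4 - 2x^5 + x^6 - 2x^7 + x^8
<D> = -A^-17 + 2A^-13 - A^-9 + 2A^-5 - 2A^-1 - A^7; writhe +5
components 1, writhe +5 (13 crossings)
3-colorings: 27 of 3^13, det 9 — tricolorable
note: |V(-1)| = 9: so tricolorable, since 3 divides 9


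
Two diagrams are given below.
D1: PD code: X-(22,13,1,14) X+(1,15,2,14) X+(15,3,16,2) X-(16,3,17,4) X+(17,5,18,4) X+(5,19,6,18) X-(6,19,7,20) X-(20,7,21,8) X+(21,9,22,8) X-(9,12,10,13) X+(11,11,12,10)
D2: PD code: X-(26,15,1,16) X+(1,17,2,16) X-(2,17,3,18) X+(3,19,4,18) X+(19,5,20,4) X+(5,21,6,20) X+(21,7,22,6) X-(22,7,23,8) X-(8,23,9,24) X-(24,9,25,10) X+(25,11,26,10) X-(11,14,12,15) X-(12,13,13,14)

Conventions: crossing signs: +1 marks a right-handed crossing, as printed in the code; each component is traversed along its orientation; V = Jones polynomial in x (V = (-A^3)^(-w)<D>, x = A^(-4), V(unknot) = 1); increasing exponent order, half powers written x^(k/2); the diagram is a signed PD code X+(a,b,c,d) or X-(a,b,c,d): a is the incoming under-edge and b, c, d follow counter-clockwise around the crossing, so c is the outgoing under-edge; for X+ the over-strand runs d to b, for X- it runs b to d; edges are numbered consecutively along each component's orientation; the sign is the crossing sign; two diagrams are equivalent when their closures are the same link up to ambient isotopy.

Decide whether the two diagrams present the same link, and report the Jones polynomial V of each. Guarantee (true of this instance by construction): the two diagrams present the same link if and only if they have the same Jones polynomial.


same link: yes
V(D1) = 1  [11 crossings, <D> = -A^3, w = +1]
D2 (bracket -A^-3; 13 crossings at w = -1): V = 1
note: from 11 to 13 crossings by R-moves: one link, two diagrams


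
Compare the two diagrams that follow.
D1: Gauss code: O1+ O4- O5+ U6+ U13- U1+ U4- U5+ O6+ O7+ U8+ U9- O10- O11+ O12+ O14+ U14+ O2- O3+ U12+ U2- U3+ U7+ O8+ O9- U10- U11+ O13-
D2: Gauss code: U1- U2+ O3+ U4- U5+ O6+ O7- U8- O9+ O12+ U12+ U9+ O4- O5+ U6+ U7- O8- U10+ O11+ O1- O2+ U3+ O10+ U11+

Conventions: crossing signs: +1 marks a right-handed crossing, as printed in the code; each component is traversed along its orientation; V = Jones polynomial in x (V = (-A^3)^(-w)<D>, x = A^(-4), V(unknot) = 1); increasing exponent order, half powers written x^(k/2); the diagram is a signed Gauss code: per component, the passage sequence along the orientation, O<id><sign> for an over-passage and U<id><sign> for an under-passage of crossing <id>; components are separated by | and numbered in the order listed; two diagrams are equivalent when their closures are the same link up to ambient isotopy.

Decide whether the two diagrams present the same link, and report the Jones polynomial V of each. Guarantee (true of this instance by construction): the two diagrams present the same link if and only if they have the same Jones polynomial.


equivalent: no
V(D1) = 1  (w +4, c 14, <D> = A^12)
V(D2) = x + x^3 - x^4  [12 crossings, <D> = -A^-4 + 1 + A^8, w = +4]
key observation: 2 classes among 2 diagrams; unequal V(x) rules out equality


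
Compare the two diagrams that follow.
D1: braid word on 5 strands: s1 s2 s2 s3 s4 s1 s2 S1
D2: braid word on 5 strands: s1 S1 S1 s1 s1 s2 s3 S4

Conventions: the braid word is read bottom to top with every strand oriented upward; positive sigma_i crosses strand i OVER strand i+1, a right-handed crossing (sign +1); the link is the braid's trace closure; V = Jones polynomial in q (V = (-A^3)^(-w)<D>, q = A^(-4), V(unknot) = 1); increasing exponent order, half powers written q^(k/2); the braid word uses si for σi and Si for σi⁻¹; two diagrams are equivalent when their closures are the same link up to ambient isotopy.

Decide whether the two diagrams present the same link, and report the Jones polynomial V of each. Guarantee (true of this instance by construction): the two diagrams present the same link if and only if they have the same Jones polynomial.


same link: no
V(D1) = q + q^3 - q^4  [8 crossings, <D> = -A^2 + A^6 + A^14, w = +6]
V(D2) = 1  [8 crossings, <D> = A^6, w = +2]
insight: 2 classes among 2 diagrams; unequal V(q) rules out equality


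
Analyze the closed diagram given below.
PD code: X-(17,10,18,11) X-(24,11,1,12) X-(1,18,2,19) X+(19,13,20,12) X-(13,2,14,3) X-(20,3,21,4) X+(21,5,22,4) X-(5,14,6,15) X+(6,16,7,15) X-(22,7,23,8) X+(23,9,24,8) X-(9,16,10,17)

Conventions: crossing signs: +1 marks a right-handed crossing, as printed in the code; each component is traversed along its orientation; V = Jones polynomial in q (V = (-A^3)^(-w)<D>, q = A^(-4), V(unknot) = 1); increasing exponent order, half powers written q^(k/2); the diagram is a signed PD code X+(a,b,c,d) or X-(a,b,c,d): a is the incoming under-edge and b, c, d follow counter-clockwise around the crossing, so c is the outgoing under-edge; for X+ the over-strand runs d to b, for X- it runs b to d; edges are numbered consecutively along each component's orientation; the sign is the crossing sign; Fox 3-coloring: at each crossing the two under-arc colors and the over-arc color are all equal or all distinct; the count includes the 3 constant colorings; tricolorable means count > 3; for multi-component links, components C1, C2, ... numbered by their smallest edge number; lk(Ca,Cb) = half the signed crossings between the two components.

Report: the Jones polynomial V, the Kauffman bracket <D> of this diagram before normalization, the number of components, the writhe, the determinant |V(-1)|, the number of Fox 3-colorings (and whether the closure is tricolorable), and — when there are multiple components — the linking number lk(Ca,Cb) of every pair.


V = -q^-4 + q^-3 + q^-1
<D> = A^-8 + 1 - A^4 (w = -4)
1 component over 12 crossings, w = -4
9 Fox colorings among 3^12, |V(-1)| = 3: tricolorable
why: |V(-1)| = 3: so tricolorable, since 3 divides 3
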